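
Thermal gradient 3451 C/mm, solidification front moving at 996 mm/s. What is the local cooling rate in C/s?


CR = 3451 * 996 = 3437196 C/s


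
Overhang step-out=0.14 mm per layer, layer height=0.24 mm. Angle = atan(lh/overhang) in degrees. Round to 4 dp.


angle = atan(0.24/0.14) = 59.7436 degrees


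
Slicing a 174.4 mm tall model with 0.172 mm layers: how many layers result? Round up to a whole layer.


Layers = ceil(174.4/0.172) = 1014


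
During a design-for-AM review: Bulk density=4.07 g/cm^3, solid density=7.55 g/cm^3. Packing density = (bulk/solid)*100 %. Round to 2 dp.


Packing = (4.07/7.55)*100 = 53.91 %


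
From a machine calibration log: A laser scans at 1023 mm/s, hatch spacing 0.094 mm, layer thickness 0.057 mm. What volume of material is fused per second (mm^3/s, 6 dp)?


Rate = 1023 * 0.094 * 0.057 = 5.481234 mm^3/s


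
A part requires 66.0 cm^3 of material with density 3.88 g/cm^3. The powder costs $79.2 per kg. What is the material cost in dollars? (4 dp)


Mass = 66.0*3.88/1000 = 0.25608 kg
Cost = 0.25608 * 79.2 = 20.2815 $


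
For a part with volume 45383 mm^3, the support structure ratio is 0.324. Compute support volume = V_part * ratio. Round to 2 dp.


V_support = 45383 * 0.324 = 14704.09 mm^3


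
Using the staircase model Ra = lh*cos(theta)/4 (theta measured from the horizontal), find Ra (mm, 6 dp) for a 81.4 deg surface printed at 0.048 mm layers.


Ra = 0.048 * cos(81.4) / 4 = 0.001794 mm


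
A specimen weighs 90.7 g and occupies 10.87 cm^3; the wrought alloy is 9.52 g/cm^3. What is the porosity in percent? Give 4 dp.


rho_part = 90.7 / 10.87 = 8.34406624 g/cm^3
Porosity = (1 - 8.34406624/9.52)*100 = 12.3522 %


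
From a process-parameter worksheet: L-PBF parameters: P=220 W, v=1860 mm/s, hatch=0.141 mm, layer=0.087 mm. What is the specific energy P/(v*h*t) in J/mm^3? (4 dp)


Build rate = 1860 * 0.141 * 0.087 = 22.81662 mm^3/s
SE = 220 / 22.81662 = 9.6421 J/mm^3


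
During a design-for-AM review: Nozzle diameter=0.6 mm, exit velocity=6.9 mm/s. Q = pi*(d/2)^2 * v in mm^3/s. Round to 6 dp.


A = pi*(0.6/2)^2 = 0.28274334 mm^2
Q = 0.28274334 * 6.9 = 1.950929 mm^3/s


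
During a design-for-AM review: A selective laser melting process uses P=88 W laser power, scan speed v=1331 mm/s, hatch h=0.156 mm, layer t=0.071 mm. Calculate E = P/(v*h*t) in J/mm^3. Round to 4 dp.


E = 88 / (1331*0.156*0.071) = 5.9693 J/mm^3


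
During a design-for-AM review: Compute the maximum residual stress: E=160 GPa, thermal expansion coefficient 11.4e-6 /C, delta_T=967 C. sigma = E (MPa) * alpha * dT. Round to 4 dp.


sigma = 160*1000 * 11.4e-6 * 967 = 1763.808 MPa


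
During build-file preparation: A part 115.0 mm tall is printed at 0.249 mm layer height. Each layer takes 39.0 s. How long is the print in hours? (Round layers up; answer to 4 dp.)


Layers = ceil(115.0/0.249) = 462
t = 462 * 39.0 / 3600 = 5.005 hrs


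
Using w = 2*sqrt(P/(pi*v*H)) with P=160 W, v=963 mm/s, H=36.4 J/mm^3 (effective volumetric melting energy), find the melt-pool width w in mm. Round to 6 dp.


w = 2*sqrt(160/(pi*963*36.4)) = 0.076234 mm


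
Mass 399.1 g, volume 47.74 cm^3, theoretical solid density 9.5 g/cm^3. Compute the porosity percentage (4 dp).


rho_part = 399.1 / 47.74 = 8.35986594 g/cm^3
Porosity = (1 - 8.35986594/9.5)*100 = 12.0014 %


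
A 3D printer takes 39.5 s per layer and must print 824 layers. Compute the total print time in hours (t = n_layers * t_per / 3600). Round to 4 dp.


t = 824 * 39.5 / 3600 = 9.0411 hrs


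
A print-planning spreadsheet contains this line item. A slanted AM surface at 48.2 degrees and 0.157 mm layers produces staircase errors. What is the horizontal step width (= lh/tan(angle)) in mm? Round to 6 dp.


step = 0.157 / tan(48.2) = 0.140374 mm


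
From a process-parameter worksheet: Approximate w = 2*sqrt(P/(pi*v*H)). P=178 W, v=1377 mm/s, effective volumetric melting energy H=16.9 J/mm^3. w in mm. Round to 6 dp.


w = 2*sqrt(178/(pi*1377*16.9)) = 0.098686 mm


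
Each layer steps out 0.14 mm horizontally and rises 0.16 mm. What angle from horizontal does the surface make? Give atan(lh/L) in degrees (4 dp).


angle = atan(0.16/0.14) = 48.8141 degrees


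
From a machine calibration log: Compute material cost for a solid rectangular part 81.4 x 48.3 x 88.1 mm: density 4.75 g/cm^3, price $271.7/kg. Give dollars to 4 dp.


V = 81.4 * 48.3 * 88.1 = 346375.722 mm^3 = 346.375722 cm^3
Mass = 346.375722 * 4.75 / 1000 = 1.64528468 kg
Cost = 1.64528468 * 271.7 = 447.0238 $


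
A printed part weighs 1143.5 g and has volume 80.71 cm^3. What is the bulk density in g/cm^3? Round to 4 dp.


rho = 1143.5 / 80.71 = 14.168 g/cm^3


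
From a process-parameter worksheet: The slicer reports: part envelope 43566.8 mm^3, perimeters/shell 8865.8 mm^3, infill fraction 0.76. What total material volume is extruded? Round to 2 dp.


V_infill = (43566.8 - 8865.8) * 0.76 = 26372.76
V_total = 8865.8 + 26372.76 = 35238.56 mm^3


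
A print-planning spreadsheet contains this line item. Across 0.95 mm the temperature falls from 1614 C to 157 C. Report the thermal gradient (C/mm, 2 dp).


G = (1614-157)/0.95 = 1533.68 C/mm


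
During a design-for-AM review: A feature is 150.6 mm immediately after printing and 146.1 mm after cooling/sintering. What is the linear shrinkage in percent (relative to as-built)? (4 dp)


Shrinkage = ((150.6-146.1)/150.6)*100 = 2.988 %


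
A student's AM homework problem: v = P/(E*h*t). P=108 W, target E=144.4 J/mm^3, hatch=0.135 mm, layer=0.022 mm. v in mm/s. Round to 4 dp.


v = 108 / (144.4*0.135*0.022) = 251.8257 mm/s


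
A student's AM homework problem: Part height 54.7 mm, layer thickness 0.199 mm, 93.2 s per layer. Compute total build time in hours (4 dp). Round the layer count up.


Layers = ceil(54.7/0.199) = 275
t = 275 * 93.2 / 3600 = 7.1194 hrs


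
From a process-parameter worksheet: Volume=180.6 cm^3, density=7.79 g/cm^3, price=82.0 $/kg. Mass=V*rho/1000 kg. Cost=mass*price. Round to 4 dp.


Mass = 180.6*7.79/1000 = 1.406874 kg
Cost = 1.406874 * 82.0 = 115.3637 $


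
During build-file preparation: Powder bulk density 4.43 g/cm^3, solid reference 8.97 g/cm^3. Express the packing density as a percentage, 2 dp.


Packing = (4.43/8.97)*100 = 49.39 %


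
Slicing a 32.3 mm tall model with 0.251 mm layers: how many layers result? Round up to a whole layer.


Layers = ceil(32.3/0.251) = 129


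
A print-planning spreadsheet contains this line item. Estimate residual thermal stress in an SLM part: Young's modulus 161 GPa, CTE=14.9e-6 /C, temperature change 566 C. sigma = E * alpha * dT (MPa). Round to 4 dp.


sigma = 161*1000 * 14.9e-6 * 566 = 1357.7774 MPa


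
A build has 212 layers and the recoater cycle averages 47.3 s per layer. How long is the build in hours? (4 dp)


t = 212 * 47.3 / 3600 = 2.7854 hrs


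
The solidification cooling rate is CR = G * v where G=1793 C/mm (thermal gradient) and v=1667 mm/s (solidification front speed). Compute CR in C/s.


CR = 1793 * 1667 = 2988931 C/s


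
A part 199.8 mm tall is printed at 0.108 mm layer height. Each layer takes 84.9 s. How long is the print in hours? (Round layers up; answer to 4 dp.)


Layers = ceil(199.8/0.108) = 1850
t = 1850 * 84.9 / 3600 = 43.6292 hrs


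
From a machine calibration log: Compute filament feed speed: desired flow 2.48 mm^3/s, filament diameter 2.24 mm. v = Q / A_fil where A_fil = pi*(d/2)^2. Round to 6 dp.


A = pi*(2.24/2)^2 = 3.940814
v = 2.48 / 3.940814 = 0.629312 mm/s


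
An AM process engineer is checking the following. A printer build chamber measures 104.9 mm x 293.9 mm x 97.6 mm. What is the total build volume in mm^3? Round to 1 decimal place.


V = 104.9 * 293.9 * 97.6 = 3009018.7 mm^3


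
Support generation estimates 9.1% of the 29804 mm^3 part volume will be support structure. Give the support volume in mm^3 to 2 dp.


V_support = 29804 * 0.091 = 2712.16 mm^3


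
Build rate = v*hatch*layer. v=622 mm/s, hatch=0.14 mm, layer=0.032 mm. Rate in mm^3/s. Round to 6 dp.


Rate = 622 * 0.14 * 0.032 = 2.78656 mm^3/s


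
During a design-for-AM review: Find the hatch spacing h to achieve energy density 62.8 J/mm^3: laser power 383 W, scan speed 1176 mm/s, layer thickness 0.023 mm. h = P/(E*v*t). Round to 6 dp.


h = 383 / (62.8*1176*0.023) = 0.225478 mm


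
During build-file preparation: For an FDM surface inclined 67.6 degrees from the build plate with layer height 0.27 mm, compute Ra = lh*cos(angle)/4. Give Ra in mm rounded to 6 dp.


Ra = 0.27 * cos(67.6) / 4 = 0.025722 mm


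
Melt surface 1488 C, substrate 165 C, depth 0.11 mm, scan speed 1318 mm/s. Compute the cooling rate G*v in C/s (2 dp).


G = (1488-165)/0.11 = 12027.27272727 C/mm
CR = 12027.27272727 * 1318 = 15851945.45 C/s


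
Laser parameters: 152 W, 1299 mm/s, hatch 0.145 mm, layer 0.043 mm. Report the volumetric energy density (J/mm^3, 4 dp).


E = 152 / (1299*0.145*0.043) = 18.7671 J/mm^3


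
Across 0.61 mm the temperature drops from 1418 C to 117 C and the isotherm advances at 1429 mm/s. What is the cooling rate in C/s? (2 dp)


G = (1418-117)/0.61 = 2132.78688525 C/mm
CR = 2132.78688525 * 1429 = 3047752.46 C/s


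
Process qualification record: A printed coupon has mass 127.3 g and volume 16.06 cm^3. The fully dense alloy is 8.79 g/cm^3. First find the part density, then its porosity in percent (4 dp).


rho_part = 127.3 / 16.06 = 7.92652553 g/cm^3
Porosity = (1 - 7.92652553/8.79)*100 = 9.8234 %


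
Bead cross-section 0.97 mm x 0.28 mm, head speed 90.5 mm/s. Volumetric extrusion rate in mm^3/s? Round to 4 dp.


Rate = 0.97 * 0.28 * 90.5 = 24.5798 mm^3/s


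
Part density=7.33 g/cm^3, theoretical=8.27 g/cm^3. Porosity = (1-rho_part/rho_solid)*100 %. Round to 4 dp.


Porosity = (1-7.33/8.27)*100 = 11.3664 %


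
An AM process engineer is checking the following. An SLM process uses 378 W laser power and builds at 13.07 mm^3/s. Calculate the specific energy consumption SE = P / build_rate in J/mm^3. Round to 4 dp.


SE = 378 / 13.07 = 28.9212 J/mm^3


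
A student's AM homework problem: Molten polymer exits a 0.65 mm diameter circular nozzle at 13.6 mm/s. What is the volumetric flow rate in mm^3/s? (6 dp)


A = pi*(0.65/2)^2 = 0.33183072 mm^2
Q = 0.33183072 * 13.6 = 4.512898 mm^3/s


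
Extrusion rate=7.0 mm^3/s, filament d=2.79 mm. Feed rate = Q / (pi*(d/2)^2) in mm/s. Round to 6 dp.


A = pi*(2.79/2)^2 = 6.113618
v = 7.0 / 6.113618 = 1.144985 mm/s


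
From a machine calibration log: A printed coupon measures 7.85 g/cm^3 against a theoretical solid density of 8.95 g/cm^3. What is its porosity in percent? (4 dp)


Porosity = (1-7.85/8.95)*100 = 12.2905 %


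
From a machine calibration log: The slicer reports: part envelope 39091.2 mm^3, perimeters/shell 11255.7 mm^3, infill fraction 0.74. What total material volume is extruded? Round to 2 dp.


V_infill = (39091.2 - 11255.7) * 0.74 = 20598.27
V_total = 11255.7 + 20598.27 = 31853.97 mm^3


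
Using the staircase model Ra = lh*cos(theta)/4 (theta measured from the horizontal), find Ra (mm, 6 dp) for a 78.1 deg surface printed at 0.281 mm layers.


Ra = 0.281 * cos(78.1) / 4 = 0.014486 mm


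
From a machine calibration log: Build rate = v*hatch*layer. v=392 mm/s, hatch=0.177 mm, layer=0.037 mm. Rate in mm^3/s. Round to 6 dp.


Rate = 392 * 0.177 * 0.037 = 2.567208 mm^3/s


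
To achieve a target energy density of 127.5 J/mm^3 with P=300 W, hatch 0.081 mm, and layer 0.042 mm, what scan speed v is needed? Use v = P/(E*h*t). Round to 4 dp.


v = 300 / (127.5*0.081*0.042) = 691.6347 mm/s


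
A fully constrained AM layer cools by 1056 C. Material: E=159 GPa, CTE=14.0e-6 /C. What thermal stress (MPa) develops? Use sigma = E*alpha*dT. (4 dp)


sigma = 159*1000 * 14.0e-6 * 1056 = 2350.656 MPa


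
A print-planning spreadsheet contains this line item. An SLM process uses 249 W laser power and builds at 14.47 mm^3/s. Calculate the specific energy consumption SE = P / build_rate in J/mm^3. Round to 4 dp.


SE = 249 / 14.47 = 17.208 J/mm^3


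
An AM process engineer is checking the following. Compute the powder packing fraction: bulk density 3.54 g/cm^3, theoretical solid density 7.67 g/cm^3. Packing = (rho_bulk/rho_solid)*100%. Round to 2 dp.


Packing = (3.54/7.67)*100 = 46.15 %


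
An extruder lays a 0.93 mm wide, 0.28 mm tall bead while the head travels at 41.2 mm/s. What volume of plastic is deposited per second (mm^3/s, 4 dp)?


Rate = 0.93 * 0.28 * 41.2 = 10.7285 mm^3/s


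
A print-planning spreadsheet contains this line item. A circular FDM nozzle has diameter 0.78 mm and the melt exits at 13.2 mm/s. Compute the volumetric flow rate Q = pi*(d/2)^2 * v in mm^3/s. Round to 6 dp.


A = pi*(0.78/2)^2 = 0.47783624 mm^2
Q = 0.47783624 * 13.2 = 6.307438 mm^3/s


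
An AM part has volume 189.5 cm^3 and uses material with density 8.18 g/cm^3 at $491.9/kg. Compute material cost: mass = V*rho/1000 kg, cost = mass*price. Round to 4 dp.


Mass = 189.5*8.18/1000 = 1.55011 kg
Cost = 1.55011 * 491.9 = 762.4991 $


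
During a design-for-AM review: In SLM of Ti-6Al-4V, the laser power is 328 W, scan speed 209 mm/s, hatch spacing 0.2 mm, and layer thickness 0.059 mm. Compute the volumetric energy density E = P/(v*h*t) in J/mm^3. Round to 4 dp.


E = 328 / (209*0.2*0.059) = 132.9981 J/mm^3


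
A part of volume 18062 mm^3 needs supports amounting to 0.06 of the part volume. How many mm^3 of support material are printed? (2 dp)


V_support = 18062 * 0.06 = 1083.72 mm^3


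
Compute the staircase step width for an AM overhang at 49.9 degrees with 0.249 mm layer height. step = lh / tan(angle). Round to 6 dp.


step = 0.249 / tan(49.9) = 0.209677 mm


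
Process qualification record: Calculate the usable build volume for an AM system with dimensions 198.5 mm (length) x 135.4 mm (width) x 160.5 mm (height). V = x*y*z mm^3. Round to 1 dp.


V = 198.5 * 135.4 * 160.5 = 4313742.5 mm^3


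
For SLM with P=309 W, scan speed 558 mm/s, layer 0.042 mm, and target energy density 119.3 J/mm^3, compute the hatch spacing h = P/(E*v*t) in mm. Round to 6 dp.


h = 309 / (119.3*558*0.042) = 0.110518 mm


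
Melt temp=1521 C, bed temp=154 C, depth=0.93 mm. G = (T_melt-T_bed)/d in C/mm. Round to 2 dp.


G = (1521-154)/0.93 = 1469.89 C/mm


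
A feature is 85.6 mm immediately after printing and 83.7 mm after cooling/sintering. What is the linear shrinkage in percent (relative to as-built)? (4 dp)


Shrinkage = ((85.6-83.7)/85.6)*100 = 2.2196 %


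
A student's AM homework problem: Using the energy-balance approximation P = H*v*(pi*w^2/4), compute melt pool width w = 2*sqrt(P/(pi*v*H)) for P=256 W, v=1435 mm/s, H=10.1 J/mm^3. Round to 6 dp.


w = 2*sqrt(256/(pi*1435*10.1)) = 0.149964 mm


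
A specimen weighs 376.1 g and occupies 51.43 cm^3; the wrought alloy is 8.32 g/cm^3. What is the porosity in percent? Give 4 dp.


rho_part = 376.1 / 51.43 = 7.31285242 g/cm^3
Porosity = (1 - 7.31285242/8.32)*100 = 12.1051 %


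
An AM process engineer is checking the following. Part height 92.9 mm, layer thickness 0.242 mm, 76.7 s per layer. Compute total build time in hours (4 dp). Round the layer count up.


Layers = ceil(92.9/0.242) = 384
t = 384 * 76.7 / 3600 = 8.1813 hrs


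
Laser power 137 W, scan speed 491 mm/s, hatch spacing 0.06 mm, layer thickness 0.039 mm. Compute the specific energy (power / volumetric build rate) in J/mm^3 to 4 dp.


Build rate = 491 * 0.06 * 0.039 = 1.14894 mm^3/s
SE = 137 / 1.14894 = 119.2403 J/mm^3


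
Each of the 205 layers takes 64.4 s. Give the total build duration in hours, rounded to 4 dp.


t = 205 * 64.4 / 3600 = 3.6672 hrs


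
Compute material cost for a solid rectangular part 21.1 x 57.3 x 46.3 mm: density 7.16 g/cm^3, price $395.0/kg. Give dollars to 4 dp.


V = 21.1 * 57.3 * 46.3 = 55978.089 mm^3 = 55.978089 cm^3
Mass = 55.978089 * 7.16 / 1000 = 0.40080312 kg
Cost = 0.40080312 * 395.0 = 158.3172 $


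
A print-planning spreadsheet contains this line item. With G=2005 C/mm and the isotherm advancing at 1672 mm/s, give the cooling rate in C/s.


CR = 2005 * 1672 = 3352360 C/s


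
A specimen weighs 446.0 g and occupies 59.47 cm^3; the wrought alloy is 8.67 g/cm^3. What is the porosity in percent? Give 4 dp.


rho_part = 446.0 / 59.47 = 7.49957962 g/cm^3
Porosity = (1 - 7.49957962/8.67)*100 = 13.4997 %


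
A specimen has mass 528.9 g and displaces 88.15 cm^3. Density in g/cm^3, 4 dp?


rho = 528.9 / 88.15 = 6.0 g/cm^3


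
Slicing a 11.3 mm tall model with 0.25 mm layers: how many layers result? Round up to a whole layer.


Layers = ceil(11.3/0.25) = 46


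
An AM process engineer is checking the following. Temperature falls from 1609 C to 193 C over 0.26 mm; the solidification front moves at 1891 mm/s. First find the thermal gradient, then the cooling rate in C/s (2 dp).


G = (1609-193)/0.26 = 5446.15384615 C/mm
CR = 5446.15384615 * 1891 = 10298676.92 C/s


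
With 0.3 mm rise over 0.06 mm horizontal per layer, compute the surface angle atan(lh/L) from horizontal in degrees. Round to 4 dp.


angle = atan(0.3/0.06) = 78.6901 degrees


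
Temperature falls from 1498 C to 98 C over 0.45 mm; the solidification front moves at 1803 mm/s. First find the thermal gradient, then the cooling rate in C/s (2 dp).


G = (1498-98)/0.45 = 3111.11111111 C/mm
CR = 3111.11111111 * 1803 = 5609333.33 C/s


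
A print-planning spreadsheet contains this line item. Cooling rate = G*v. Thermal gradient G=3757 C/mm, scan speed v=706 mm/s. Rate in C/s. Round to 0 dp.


CR = 3757 * 706 = 2652442 C/s


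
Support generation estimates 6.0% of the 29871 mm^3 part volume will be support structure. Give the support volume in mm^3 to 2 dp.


V_support = 29871 * 0.06 = 1792.26 mm^3


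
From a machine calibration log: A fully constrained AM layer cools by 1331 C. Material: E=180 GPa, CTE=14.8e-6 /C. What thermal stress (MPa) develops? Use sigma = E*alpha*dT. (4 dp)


sigma = 180*1000 * 14.8e-6 * 1331 = 3545.784 MPa


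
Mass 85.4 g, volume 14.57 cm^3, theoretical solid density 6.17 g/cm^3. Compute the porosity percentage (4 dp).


rho_part = 85.4 / 14.57 = 5.86135896 g/cm^3
Porosity = (1 - 5.86135896/6.17)*100 = 5.0023 %


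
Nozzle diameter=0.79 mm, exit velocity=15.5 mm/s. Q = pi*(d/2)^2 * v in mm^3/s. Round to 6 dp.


A = pi*(0.79/2)^2 = 0.49016699 mm^2
Q = 0.49016699 * 15.5 = 7.597588 mm^3/s


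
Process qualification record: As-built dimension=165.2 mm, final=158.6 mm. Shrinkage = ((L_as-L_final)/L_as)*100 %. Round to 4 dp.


Shrinkage = ((165.2-158.6)/165.2)*100 = 3.9952 %


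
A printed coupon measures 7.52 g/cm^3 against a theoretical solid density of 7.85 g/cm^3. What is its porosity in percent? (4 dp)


Porosity = (1-7.52/7.85)*100 = 4.2038 %


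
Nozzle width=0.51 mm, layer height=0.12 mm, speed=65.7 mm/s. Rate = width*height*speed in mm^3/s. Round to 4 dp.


Rate = 0.51 * 0.12 * 65.7 = 4.0208 mm^3/s


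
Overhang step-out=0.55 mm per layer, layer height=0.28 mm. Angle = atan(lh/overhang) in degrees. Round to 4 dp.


angle = atan(0.28/0.55) = 26.9802 degrees


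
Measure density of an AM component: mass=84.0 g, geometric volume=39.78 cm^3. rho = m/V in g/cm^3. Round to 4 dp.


rho = 84.0 / 39.78 = 2.1116 g/cm^3


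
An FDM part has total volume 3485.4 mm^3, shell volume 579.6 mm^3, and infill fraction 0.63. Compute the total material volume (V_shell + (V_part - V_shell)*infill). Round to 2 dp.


V_infill = (3485.4 - 579.6) * 0.63 = 1830.65
V_total = 579.6 + 1830.65 = 2410.25 mm^3


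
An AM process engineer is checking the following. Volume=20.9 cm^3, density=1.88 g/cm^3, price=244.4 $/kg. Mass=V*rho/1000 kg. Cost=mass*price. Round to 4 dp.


Mass = 20.9*1.88/1000 = 0.039292 kg
Cost = 0.039292 * 244.4 = 9.603 $


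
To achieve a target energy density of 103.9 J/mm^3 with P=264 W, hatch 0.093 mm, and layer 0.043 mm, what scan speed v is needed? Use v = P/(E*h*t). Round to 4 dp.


v = 264 / (103.9*0.093*0.043) = 635.385 mm/s


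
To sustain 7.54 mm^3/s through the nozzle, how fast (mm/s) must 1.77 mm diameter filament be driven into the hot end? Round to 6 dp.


A = pi*(1.77/2)^2 = 2.460574
v = 7.54 / 2.460574 = 3.064326 mm/s


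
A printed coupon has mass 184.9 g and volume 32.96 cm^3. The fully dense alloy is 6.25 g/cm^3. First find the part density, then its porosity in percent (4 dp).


rho_part = 184.9 / 32.96 = 5.6098301 g/cm^3
Porosity = (1 - 5.6098301/6.25)*100 = 10.2427 %


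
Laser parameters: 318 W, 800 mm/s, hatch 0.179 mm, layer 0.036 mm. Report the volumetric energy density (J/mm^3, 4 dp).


E = 318 / (800*0.179*0.036) = 61.6853 J/mm^3


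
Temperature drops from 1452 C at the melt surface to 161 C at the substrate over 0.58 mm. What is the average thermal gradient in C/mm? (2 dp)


G = (1452-161)/0.58 = 2225.86 C/mm


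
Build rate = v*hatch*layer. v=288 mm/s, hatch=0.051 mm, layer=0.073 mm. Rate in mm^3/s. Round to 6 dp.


Rate = 288 * 0.051 * 0.073 = 1.072224 mm^3/s


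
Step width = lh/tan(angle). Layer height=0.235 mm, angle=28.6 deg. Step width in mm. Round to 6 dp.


step = 0.235 / tan(28.6) = 0.43102 mm


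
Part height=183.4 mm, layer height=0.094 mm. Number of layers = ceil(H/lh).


Layers = ceil(183.4/0.094) = 1952


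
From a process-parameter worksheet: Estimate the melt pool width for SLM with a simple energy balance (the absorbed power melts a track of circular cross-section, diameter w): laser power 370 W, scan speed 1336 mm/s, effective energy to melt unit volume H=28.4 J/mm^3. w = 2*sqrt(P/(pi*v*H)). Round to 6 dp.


w = 2*sqrt(370/(pi*1336*28.4)) = 0.111428 mm


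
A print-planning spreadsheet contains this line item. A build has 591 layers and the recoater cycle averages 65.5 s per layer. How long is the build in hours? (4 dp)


t = 591 * 65.5 / 3600 = 10.7529 hrs


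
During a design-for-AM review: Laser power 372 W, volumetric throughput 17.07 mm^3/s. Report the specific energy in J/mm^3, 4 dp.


SE = 372 / 17.07 = 21.7926 J/mm^3


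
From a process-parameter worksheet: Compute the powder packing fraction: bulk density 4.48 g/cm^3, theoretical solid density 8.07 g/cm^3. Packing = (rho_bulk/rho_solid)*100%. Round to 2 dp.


Packing = (4.48/8.07)*100 = 55.51 %


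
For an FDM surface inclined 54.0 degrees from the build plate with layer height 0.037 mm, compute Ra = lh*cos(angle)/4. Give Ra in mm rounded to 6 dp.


Ra = 0.037 * cos(54.0) / 4 = 0.005437 mm


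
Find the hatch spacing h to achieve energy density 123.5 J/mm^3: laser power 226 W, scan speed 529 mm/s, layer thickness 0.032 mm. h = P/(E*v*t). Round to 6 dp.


h = 226 / (123.5*529*0.032) = 0.108103 mm


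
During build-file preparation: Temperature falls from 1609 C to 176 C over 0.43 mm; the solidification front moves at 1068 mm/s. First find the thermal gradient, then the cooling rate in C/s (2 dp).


G = (1609-176)/0.43 = 3332.55813953 C/mm
CR = 3332.55813953 * 1068 = 3559172.09 C/s


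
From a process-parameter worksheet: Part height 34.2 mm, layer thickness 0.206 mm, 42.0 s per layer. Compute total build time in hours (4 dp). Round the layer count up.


Layers = ceil(34.2/0.206) = 167
t = 167 * 42.0 / 3600 = 1.9483 hrs


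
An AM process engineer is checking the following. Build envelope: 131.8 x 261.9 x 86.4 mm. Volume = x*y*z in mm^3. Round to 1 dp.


V = 131.8 * 261.9 * 86.4 = 2982391.5 mm^3


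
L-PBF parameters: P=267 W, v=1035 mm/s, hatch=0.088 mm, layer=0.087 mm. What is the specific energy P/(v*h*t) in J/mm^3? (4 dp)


Build rate = 1035 * 0.088 * 0.087 = 7.92396 mm^3/s
SE = 267 / 7.92396 = 33.6953 J/mm^3


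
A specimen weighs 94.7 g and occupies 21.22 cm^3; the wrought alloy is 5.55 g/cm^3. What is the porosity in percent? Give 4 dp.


rho_part = 94.7 / 21.22 = 4.46277097 g/cm^3
Porosity = (1 - 4.46277097/5.55)*100 = 19.5897 %


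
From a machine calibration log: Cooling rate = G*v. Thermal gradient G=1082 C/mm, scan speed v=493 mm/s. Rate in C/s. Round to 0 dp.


CR = 1082 * 493 = 533426 C/s


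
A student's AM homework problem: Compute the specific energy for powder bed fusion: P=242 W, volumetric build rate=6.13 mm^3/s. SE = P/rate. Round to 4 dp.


SE = 242 / 6.13 = 39.478 J/mm^3


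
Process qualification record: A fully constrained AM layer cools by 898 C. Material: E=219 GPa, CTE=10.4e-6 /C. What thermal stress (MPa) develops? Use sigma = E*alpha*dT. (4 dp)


sigma = 219*1000 * 10.4e-6 * 898 = 2045.2848 MPa


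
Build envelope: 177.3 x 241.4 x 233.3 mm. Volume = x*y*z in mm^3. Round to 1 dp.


V = 177.3 * 241.4 * 233.3 = 9985291.3 mm^3


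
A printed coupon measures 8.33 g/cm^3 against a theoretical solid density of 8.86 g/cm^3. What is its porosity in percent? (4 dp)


Porosity = (1-8.33/8.86)*100 = 5.9819 %


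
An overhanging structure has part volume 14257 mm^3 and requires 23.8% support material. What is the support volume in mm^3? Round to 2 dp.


V_support = 14257 * 0.238 = 3393.17 mm^3


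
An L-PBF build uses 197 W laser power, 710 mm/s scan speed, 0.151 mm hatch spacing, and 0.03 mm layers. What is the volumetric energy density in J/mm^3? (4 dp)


E = 197 / (710*0.151*0.03) = 61.2505 J/mm^3


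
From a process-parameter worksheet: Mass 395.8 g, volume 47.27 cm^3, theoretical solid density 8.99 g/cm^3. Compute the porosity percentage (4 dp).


rho_part = 395.8 / 47.27 = 8.37317538 g/cm^3
Porosity = (1 - 8.37317538/8.99)*100 = 6.8612 %


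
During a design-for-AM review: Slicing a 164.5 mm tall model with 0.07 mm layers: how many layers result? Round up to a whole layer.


Layers = ceil(164.5/0.07) = 2350


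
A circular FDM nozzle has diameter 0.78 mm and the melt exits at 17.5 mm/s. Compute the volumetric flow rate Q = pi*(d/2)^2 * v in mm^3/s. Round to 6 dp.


A = pi*(0.78/2)^2 = 0.47783624 mm^2
Q = 0.47783624 * 17.5 = 8.362134 mm^3/s


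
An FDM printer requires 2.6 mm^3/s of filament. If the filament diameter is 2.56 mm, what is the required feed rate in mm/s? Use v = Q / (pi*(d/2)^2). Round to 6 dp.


A = pi*(2.56/2)^2 = 5.147185
v = 2.6 / 5.147185 = 0.50513 mm/s


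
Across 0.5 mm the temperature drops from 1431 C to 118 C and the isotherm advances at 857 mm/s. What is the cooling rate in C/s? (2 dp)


G = (1431-118)/0.5 = 2626.0 C/mm
CR = 2626.0 * 857 = 2250482.0 C/s


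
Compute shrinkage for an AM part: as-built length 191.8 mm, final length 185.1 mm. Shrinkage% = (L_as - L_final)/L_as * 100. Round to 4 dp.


Shrinkage = ((191.8-185.1)/191.8)*100 = 3.4932 %


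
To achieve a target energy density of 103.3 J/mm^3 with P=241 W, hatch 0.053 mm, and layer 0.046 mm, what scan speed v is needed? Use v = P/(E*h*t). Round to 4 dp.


v = 241 / (103.3*0.053*0.046) = 956.9363 mm/s


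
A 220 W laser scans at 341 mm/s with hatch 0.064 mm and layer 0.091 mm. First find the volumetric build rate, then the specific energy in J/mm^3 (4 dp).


Build rate = 341 * 0.064 * 0.091 = 1.985984 mm^3/s
SE = 220 / 1.985984 = 110.7763 J/mm^3


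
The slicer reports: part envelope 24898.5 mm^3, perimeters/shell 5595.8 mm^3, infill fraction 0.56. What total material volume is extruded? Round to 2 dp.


V_infill = (24898.5 - 5595.8) * 0.56 = 10809.51
V_total = 5595.8 + 10809.51 = 16405.31 mm^3


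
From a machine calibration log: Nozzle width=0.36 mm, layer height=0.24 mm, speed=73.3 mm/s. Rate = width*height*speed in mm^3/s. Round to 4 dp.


Rate = 0.36 * 0.24 * 73.3 = 6.3331 mm^3/s


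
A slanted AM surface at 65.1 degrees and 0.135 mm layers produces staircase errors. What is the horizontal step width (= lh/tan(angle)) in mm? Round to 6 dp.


step = 0.135 / tan(65.1) = 0.062665 mm


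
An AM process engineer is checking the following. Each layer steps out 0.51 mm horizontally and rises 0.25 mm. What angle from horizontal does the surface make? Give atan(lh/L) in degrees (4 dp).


angle = atan(0.25/0.51) = 26.1139 degrees


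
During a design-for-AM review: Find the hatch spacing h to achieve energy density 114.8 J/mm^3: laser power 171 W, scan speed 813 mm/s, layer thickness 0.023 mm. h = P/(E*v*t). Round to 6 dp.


h = 171 / (114.8*813*0.023) = 0.079659 mm


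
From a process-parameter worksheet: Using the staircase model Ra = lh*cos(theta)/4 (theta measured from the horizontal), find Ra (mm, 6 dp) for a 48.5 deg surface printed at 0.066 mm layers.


Ra = 0.066 * cos(48.5) / 4 = 0.010933 mm


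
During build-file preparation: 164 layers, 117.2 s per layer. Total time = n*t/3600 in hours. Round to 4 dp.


t = 164 * 117.2 / 3600 = 5.3391 hrs


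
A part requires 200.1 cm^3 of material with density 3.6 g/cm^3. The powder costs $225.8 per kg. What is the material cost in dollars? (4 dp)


Mass = 200.1*3.6/1000 = 0.72036 kg
Cost = 0.72036 * 225.8 = 162.6573 $


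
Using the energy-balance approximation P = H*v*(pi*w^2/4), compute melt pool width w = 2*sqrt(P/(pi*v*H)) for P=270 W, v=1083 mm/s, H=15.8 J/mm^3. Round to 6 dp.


w = 2*sqrt(270/(pi*1083*15.8)) = 0.141741 mm


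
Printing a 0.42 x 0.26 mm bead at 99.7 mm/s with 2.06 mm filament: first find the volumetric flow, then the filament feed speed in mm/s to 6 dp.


Q = 0.42 * 0.26 * 99.7 = 10.88724 mm^3/s
A_fil = pi*(2.06/2)^2 = 3.33291565 mm^2
v_feed = 10.88724 / 3.33291565 = 3.266581 mm/s


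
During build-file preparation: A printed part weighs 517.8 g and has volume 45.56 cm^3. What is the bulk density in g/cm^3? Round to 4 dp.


rho = 517.8 / 45.56 = 11.3652 g/cm^3


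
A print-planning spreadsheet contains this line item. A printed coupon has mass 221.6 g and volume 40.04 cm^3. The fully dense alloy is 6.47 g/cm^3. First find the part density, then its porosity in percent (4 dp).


rho_part = 221.6 / 40.04 = 5.53446553 g/cm^3
Porosity = (1 - 5.53446553/6.47)*100 = 14.4596 %


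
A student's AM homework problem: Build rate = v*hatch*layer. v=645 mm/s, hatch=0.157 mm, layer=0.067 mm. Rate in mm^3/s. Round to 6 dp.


Rate = 645 * 0.157 * 0.067 = 6.784755 mm^3/s


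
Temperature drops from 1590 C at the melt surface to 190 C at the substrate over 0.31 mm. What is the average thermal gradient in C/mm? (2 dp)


G = (1590-190)/0.31 = 4516.13 C/mm


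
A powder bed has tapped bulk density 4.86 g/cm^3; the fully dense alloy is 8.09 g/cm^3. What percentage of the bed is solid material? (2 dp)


Packing = (4.86/8.09)*100 = 60.07 %


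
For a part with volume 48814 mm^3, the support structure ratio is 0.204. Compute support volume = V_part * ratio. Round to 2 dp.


V_support = 48814 * 0.204 = 9958.06 mm^3


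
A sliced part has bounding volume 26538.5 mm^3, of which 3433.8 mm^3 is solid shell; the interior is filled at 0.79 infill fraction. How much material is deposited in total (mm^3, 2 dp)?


V_infill = (26538.5 - 3433.8) * 0.79 = 18252.71
V_total = 3433.8 + 18252.71 = 21686.51 mm^3


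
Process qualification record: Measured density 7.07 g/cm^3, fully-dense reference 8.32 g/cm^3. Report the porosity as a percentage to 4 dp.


Porosity = (1-7.07/8.32)*100 = 15.024 %


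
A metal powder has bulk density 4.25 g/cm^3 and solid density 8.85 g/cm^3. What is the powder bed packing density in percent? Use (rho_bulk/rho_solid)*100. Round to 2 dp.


Packing = (4.25/8.85)*100 = 48.02 %


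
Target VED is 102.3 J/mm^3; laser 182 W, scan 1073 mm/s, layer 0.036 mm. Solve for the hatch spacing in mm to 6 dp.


h = 182 / (102.3*1073*0.036) = 0.046057 mm


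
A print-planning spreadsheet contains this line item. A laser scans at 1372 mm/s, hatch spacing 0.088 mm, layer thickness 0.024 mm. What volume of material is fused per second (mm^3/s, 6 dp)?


Rate = 1372 * 0.088 * 0.024 = 2.897664 mm^3/s


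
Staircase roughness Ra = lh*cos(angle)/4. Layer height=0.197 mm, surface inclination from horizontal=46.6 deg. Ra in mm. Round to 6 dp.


Ra = 0.197 * cos(46.6) / 4 = 0.033839 mm


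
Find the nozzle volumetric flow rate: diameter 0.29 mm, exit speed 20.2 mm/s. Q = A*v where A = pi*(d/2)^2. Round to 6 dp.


A = pi*(0.29/2)^2 = 0.06605199 mm^2
Q = 0.06605199 * 20.2 = 1.33425 mm^3/s


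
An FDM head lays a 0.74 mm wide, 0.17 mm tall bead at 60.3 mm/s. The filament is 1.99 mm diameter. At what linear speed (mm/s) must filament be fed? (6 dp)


Q = 0.74 * 0.17 * 60.3 = 7.58574 mm^3/s
A_fil = pi*(1.99/2)^2 = 3.11025527 mm^2
v_feed = 7.58574 / 3.11025527 = 2.438945 mm/s


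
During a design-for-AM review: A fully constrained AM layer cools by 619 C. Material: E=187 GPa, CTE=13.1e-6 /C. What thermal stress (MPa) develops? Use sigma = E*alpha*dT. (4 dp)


sigma = 187*1000 * 13.1e-6 * 619 = 1516.3643 MPa


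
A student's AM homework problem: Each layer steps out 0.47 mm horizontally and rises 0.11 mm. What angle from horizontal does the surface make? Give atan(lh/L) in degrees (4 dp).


angle = atan(0.11/0.47) = 13.1726 degrees


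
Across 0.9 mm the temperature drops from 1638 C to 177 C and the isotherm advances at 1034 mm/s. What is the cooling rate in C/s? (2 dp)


G = (1638-177)/0.9 = 1623.33333333 C/mm
CR = 1623.33333333 * 1034 = 1678526.67 C/s


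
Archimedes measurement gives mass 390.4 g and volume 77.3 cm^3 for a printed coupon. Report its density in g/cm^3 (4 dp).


rho = 390.4 / 77.3 = 5.0505 g/cm^3


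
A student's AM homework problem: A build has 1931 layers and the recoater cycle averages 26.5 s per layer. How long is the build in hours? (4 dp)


t = 1931 * 26.5 / 3600 = 14.2143 hrs


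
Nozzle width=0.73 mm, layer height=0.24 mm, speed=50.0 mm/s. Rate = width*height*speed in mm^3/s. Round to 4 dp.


Rate = 0.73 * 0.24 * 50.0 = 8.76 mm^3/s


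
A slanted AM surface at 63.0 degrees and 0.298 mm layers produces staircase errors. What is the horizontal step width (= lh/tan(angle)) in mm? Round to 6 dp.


step = 0.298 / tan(63.0) = 0.151839 mm


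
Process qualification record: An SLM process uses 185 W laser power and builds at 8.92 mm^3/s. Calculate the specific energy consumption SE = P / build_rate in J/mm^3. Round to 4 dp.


SE = 185 / 8.92 = 20.7399 J/mm^3


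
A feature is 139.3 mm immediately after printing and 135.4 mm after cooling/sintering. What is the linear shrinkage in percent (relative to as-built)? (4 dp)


Shrinkage = ((139.3-135.4)/139.3)*100 = 2.7997 %


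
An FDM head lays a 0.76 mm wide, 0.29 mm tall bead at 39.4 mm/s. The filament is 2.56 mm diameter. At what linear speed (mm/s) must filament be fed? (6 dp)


Q = 0.76 * 0.29 * 39.4 = 8.68376 mm^3/s
A_fil = pi*(2.56/2)^2 = 5.1471854 mm^2
v_feed = 8.68376 / 5.1471854 = 1.687089 mm/s


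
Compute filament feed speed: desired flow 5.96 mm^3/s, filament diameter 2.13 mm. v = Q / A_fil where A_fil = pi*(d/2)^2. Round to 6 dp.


A = pi*(2.13/2)^2 = 3.563273
v = 5.96 / 3.563273 = 1.67262 mm/s


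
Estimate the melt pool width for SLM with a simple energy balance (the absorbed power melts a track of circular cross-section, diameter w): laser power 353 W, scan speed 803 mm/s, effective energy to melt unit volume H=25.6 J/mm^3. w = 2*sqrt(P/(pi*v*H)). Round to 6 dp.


w = 2*sqrt(353/(pi*803*25.6)) = 0.147865 mm


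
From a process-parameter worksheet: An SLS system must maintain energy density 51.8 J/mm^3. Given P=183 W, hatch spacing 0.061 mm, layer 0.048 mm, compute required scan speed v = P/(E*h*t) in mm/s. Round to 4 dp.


v = 183 / (51.8*0.061*0.048) = 1206.5637 mm/s


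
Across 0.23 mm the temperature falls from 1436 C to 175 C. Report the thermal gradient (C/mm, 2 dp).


G = (1436-175)/0.23 = 5482.61 C/mm


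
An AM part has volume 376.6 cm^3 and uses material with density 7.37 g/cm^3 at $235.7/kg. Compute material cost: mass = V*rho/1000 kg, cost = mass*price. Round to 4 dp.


Mass = 376.6*7.37/1000 = 2.775542 kg
Cost = 2.775542 * 235.7 = 654.1952 $


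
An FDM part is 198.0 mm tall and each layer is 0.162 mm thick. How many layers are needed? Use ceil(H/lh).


Layers = ceil(198.0/0.162) = 1223


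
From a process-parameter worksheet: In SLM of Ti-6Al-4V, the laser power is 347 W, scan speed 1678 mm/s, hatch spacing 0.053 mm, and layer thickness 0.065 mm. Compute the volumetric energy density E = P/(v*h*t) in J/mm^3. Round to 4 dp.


E = 347 / (1678*0.053*0.065) = 60.0272 J/mm^3


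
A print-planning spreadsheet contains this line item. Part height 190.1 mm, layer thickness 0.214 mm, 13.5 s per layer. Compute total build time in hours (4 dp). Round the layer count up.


Layers = ceil(190.1/0.214) = 889
t = 889 * 13.5 / 3600 = 3.3338 hrs


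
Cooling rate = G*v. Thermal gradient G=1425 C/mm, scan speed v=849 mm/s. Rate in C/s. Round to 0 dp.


CR = 1425 * 849 = 1209825 C/s


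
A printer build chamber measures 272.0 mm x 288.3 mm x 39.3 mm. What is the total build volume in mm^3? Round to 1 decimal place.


V = 272.0 * 288.3 * 39.3 = 3081811.7 mm^3


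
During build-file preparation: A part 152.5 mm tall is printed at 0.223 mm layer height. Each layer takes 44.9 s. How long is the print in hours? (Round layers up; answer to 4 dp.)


Layers = ceil(152.5/0.223) = 684
t = 684 * 44.9 / 3600 = 8.531 hrs


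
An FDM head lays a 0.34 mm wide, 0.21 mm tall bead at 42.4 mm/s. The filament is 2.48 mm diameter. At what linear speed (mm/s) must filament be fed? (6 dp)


Q = 0.34 * 0.21 * 42.4 = 3.02736 mm^3/s
A_fil = pi*(2.48/2)^2 = 4.83051286 mm^2
v_feed = 3.02736 / 4.83051286 = 0.626716 mm/s


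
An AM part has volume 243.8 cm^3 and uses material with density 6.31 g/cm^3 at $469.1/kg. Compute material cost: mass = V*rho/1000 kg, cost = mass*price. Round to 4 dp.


Mass = 243.8*6.31/1000 = 1.538378 kg
Cost = 1.538378 * 469.1 = 721.6531 $


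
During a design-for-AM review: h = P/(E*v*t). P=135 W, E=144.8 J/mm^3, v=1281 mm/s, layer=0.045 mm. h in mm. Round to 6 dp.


h = 135 / (144.8*1281*0.045) = 0.016173 mm


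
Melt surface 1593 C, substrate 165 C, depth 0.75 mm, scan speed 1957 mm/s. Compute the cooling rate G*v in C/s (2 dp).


G = (1593-165)/0.75 = 1904.0 C/mm
CR = 1904.0 * 1957 = 3726128.0 C/s


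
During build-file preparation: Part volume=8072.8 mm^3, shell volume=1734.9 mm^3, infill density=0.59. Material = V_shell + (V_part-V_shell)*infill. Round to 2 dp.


V_infill = (8072.8 - 1734.9) * 0.59 = 3739.36
V_total = 1734.9 + 3739.36 = 5474.26 mm^3


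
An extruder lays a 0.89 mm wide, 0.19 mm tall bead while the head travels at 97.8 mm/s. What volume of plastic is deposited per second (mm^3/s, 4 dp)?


Rate = 0.89 * 0.19 * 97.8 = 16.538 mm^3/s


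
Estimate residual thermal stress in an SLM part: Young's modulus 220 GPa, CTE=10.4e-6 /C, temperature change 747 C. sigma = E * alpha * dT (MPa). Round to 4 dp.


sigma = 220*1000 * 10.4e-6 * 747 = 1709.136 MPa


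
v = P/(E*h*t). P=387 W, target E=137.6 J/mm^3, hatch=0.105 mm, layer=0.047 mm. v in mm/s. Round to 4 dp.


v = 387 / (137.6*0.105*0.047) = 569.9088 mm/s


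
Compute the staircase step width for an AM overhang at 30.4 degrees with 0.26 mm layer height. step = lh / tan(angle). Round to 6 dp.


step = 0.26 / tan(30.4) = 0.443159 mm


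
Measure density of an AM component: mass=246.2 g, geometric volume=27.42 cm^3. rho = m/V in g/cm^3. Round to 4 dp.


rho = 246.2 / 27.42 = 8.9788 g/cm^3


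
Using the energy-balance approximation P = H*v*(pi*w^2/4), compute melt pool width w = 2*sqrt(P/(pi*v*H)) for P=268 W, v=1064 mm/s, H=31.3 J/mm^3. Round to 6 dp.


w = 2*sqrt(268/(pi*1064*31.3)) = 0.101223 mm
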